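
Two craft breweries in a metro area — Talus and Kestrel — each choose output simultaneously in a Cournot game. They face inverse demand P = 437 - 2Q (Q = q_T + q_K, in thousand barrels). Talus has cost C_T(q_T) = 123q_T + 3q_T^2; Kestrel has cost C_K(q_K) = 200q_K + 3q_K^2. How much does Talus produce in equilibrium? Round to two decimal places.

Talus's profit: π_T = (437 - 2Q)q_T - (123q_T + 3q_T²). Setting ∂π_T/∂q_T = 0: 314 - 10q_T - 2(q_K) = 0.
Kestrel's first-order condition: 237 - 10q_K - 2(q_T) = 0.
Best responses: q_T = (314 - 2q_K)/10, q_K = (237 - 2q_T)/10.
Substituting one into the other gives q_T = 1333/48 and q_K = 871/48.

27.77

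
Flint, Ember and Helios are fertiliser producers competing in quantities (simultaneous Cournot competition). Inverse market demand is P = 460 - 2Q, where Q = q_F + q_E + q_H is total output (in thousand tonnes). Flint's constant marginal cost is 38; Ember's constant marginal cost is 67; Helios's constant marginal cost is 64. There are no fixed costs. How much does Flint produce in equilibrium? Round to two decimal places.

59.63

Flint's profit: π_F = (460 - 2Q)q_F - (38q_F). Setting ∂π_F/∂q_F = 0: 422 - 4q_F - 2(q_E + q_H) = 0.
Ember's first-order condition: 393 - 4q_E - 2(q_F + q_H) = 0.
Helios's first-order condition: 396 - 4q_H - 2(q_F + q_E) = 0.
Adding the 3 conditions: 1211 − 4Q − 4Q = 0, i.e. Q = 1211/8.
Back-substituting: q_F = (422 − 1211/4)/2 = 477/8, q_E = (393 − 1211/4)/2 = 361/8, q_H = (396 − 1211/4)/2 = 373/8.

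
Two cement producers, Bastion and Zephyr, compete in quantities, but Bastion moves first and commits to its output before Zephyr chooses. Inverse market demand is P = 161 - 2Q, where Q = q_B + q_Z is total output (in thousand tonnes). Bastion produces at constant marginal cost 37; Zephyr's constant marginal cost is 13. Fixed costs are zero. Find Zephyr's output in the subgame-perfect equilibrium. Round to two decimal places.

Solve by backward induction. Given q_B, the follower Zephyr maximises π_Z = (161 - 2q_B - 2q_Z)q_Z - 13q_Z.
Setting the follower's marginal profit to zero, 148 - 2q_B - 4q_Z = 0, i.e. q_Z = (148 - 2q_B)/4.
The leader anticipates this reaction. Substituting into P = 161 - 2Q gives P = 87 - q_B, so π_B = (87 - q_B)q_B - 37q_B.
The leader's first-order condition 50 - 2q_B = 0 yields q_B = 25.
Then q_Z = (148 - 2·25)/4 = 49/2.

24.50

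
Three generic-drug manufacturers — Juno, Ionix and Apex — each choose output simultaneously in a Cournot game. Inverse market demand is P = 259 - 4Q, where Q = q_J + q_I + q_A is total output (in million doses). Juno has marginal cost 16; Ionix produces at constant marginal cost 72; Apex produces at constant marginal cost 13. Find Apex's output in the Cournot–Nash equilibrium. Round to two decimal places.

19.25

Juno's profit: π_J = (259 - 4Q)q_J - (16q_J). Setting ∂π_J/∂q_J = 0: 243 - 8q_J - 4(q_I + q_A) = 0.
Ionix's profit: π_I = (259 - 4Q)q_I - (72q_I). Setting ∂π_I/∂q_I = 0: 187 - 8q_I - 4(q_J + q_A) = 0.
Apex's first-order condition: 246 - 8q_A - 4(q_J + q_I) = 0.
Adding the 3 conditions: 676 − 8Q − 8Q = 0, i.e. Q = 169/4.
Back-substituting: q_J = (243 − 169)/4 = 37/2, q_I = (187 − 169)/4 = 9/2, q_A = (246 − 169)/4 = 77/4.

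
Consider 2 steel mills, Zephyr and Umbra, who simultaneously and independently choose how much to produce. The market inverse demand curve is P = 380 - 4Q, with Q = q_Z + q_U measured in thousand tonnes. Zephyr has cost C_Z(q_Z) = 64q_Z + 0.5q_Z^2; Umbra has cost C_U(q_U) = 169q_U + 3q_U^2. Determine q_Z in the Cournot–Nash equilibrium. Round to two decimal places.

Zephyr's profit: π_Z = (380 - 4Q)q_Z - (64q_Z + (1/2)q_Z²). Setting ∂π_Z/∂q_Z = 0: 316 - 9q_Z - 4(q_U) = 0.
Umbra's profit: π_U = (380 - 4Q)q_U - (169q_U + 3q_U²). Setting ∂π_U/∂q_U = 0: 211 - 14q_U - 4(q_Z) = 0.
So q_Z = (316 - 4q_U)/9 and q_U = (211 - 4q_Z)/14.
Substituting one into the other gives q_Z = 358/11 and q_U = 127/22.

32.55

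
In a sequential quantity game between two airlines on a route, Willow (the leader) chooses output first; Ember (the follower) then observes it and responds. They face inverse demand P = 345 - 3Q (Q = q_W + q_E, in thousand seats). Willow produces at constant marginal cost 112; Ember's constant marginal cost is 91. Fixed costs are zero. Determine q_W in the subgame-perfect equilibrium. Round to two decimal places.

35.33

The follower Ember best-responds to any q_W: π_E = (345 - 3Q)q_E - 91q_E.
Follower FOC: 254 - 3q_W - 6q_E = 0, so q_E(q_W) = (254 - 3q_W)/6.
Willow substitutes q_E(q_W) into its own profit: π_W = q_W(345 - 3q_W - (254 - 3q_W)/2) - 112q_W = (218 - (3/2)q_W)q_W - 112q_W.
Leader FOC: 106 - 3q_W = 0, so q_W = 106/3.
Then q_E = (254 - 3·(106/3))/6 = 74/3.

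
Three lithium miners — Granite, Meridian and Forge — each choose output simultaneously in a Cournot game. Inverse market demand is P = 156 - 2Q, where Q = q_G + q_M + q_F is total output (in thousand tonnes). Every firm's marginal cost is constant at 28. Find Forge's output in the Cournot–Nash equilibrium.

A representative firm's profit is π_i = q_i(156 - 2Q) - 28q_i.
First-order condition (treating rivals' output as given): 128 - 4q_i - 2·Σ_{j≠i} q_j = 0.
With identical firms every q_j equals q_i, so Σ_{j≠i} q_j = 2q_i and 128 = 8q_i, giving q_i = 16.

16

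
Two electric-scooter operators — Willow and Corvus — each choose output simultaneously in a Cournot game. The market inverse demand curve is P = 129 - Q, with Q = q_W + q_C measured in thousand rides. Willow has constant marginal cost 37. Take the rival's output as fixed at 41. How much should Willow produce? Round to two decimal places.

With the rival's output fixed at 41, Willow's profit is π_W = (129 - 41 - q_W)q_W - (37q_W) = (88 - q_W)q_W - (37q_W).
∂π_W/∂q_W = 51 - 2q_W = 0, so q_W = 51/2.

25.50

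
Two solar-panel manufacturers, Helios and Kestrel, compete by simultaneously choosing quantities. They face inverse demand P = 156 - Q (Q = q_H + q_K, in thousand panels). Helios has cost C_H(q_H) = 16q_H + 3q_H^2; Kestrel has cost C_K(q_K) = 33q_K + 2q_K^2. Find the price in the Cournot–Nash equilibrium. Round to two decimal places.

122.79

Helios's profit: π_H = (156 - Q)q_H - (16q_H + 3q_H²). Setting ∂π_H/∂q_H = 0: 140 - 8q_H - (q_K) = 0.
Kestrel's first-order condition: 123 - 6q_K - (q_H) = 0.
Best responses: q_H = (140 - q_K)/8, q_K = (123 - q_H)/6.
Solving the pair: q_H = 717/47, q_K = 844/47.
Total output Q = 1561/47, so price P = 156 - 1561/47 = 122.7872.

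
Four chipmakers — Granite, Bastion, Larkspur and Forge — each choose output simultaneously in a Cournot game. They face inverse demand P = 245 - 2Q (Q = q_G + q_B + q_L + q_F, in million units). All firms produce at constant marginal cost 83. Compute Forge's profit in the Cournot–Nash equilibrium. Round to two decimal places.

A representative firm's profit is π_i = q_i(245 - 2Q) - 83q_i.
First-order condition (treating rivals' output as given): 162 - 4q_i - 2·Σ_{j≠i} q_j = 0.
With identical firms every q_j equals q_i, so Σ_{j≠i} q_j = 3q_i and 162 = 10q_i, giving q_i = 81/5.
Price P = 245 - 2·(324/5) = 577/5.
Forge's profit: (577/5 - 83)·(81/5) = 524.8800.

524.88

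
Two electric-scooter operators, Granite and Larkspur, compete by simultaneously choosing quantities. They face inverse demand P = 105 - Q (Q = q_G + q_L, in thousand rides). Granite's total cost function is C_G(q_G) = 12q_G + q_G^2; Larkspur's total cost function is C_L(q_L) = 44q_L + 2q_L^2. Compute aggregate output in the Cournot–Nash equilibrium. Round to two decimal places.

28.17

Granite's profit: π_G = (105 - Q)q_G - (12q_G + q_G²). Setting ∂π_G/∂q_G = 0: 93 - 4q_G - (q_L) = 0.
Larkspur's first-order condition: 61 - 6q_L - (q_G) = 0.
So q_G = (93 - q_L)/4 and q_L = (61 - q_G)/6.
Solving the pair: q_G = 497/23, q_L = 151/23.
Total output Q = 497/23 + 151/23 = 648/23.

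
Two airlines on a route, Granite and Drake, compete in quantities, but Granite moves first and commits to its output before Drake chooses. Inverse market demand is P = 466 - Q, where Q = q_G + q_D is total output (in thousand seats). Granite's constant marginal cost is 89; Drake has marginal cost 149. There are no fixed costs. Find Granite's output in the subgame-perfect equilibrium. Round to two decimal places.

Solve by backward induction. Given q_G, the follower Drake maximises π_D = (466 - q_G - q_D)q_D - 149q_D.
∂π_D/∂q_D = 317 - q_G - 2q_D = 0 gives the reaction function q_D = (317 - q_G)/2.
The leader anticipates this reaction. Substituting into P = 466 - Q gives P = 615/2 - (1/2)q_G, so π_G = (615/2 - (1/2)q_G)q_G - 89q_G.
Maximising: ∂π_G/∂q_G = 437/2 - q_G = 0, giving q_G = 437/2.
Then q_D = (317 - 437/2)/2 = 197/4.

218.50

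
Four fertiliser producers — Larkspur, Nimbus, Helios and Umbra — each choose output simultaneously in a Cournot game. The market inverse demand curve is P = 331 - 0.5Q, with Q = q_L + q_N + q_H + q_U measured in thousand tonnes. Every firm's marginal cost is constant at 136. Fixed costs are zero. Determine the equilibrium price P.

175

A representative firm's profit is π_i = q_i(331 - 0.5Q) - 136q_i.
First-order condition (treating rivals' output as given): 195 - q_i - (1/2)·Σ_{j≠i} q_j = 0.
With identical firms every q_j equals q_i, so Σ_{j≠i} q_j = 3q_i and 195 = (5/2)q_i, giving q_i = 78.
Total output Q = 312, so price P = 331 - (1/2)·312 = 175.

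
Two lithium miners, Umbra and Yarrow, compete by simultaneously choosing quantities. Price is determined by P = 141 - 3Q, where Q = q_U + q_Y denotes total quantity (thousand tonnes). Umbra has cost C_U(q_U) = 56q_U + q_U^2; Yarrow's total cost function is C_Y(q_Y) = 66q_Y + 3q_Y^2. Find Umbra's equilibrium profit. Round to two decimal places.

334.01

Umbra's profit: π_U = (141 - 3Q)q_U - (56q_U + q_U²). Setting ∂π_U/∂q_U = 0: 85 - 8q_U - 3(q_Y) = 0.
Yarrow's profit: π_Y = (141 - 3Q)q_Y - (66q_Y + 3q_Y²). Setting ∂π_Y/∂q_Y = 0: 75 - 12q_Y - 3(q_U) = 0.
Best responses: q_U = (85 - 3q_Y)/8, q_Y = (75 - 3q_U)/12.
Solving the pair: q_U = 265/29, q_Y = 115/29.
Price P = 141 - 3·(380/29) = 101.6897.
Umbra's profit: 101.6897·(265/29) - 56·(265/29) - (265/29)² = 334.0071.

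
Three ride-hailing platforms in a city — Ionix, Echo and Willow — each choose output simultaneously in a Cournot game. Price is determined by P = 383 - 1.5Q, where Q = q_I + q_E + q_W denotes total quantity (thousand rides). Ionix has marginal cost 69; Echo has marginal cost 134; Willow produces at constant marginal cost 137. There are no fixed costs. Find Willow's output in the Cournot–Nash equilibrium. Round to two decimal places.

Ionix's profit: π_I = (383 - 1.5Q)q_I - (69q_I). Setting ∂π_I/∂q_I = 0: 314 - 3q_I - (3/2)(q_E + q_W) = 0.
Echo's profit: π_E = (383 - 1.5Q)q_E - (134q_E). Setting ∂π_E/∂q_E = 0: 249 - 3q_E - (3/2)(q_I + q_W) = 0.
Willow's first-order condition: 246 - 3q_W - (3/2)(q_I + q_E) = 0.
Adding the 3 first-order conditions: 809 − 6Q = 0, so Q = 809/6.
Back-substituting: q_I = (314 − 809/4)/(3/2) = 149/2, q_E = (249 − 809/4)/(3/2) = 187/6, q_W = (246 − 809/4)/(3/2) = 175/6.

29.17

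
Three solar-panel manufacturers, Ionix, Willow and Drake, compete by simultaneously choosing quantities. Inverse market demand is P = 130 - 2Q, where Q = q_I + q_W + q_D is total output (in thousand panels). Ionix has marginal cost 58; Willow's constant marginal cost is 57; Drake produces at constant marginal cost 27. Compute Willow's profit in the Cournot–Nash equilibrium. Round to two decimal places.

Ionix's profit: π_I = (130 - 2Q)q_I - (58q_I). Setting ∂π_I/∂q_I = 0: 72 - 4q_I - 2(q_W + q_D) = 0.
Willow's first-order condition: 73 - 4q_W - 2(q_I + q_D) = 0.
Drake's profit: π_D = (130 - 2Q)q_D - (27q_D). Setting ∂π_D/∂q_D = 0: 103 - 4q_D - 2(q_I + q_W) = 0.
Adding the 3 first-order conditions: 248 − 8Q = 0, so Q = 31.
Back-substituting: q_I = (72 − 62)/2 = 5, q_W = (73 − 62)/2 = 11/2, q_D = (103 − 62)/2 = 41/2.
Price P = 130 - 2·31 = 68.
Willow's profit: (68 - 57)·(11/2) = 121/2.

60.50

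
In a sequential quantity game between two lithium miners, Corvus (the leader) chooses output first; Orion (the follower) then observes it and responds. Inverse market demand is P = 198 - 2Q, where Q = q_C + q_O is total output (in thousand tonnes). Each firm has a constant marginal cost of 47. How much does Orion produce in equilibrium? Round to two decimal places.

18.88

Solve by backward induction. Given q_C, the follower Orion maximises π_O = (198 - 2q_C - 2q_O)q_O - 47q_O.
Follower FOC: 151 - 2q_C - 4q_O = 0, so q_O(q_C) = (151 - 2q_C)/4.
The leader anticipates this reaction. Substituting into P = 198 - 2Q gives P = 245/2 - q_C, so π_C = (245/2 - q_C)q_C - 47q_C.
Leader FOC: 151/2 - 2q_C = 0, so q_C = 151/4.
Then q_O = (151 - 2·(151/4))/4 = 151/8.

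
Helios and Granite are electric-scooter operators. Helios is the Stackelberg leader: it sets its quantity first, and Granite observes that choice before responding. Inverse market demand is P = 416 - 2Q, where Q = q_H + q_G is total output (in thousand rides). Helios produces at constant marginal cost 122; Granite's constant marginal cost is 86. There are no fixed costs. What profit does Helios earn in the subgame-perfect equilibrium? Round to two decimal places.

Solve by backward induction. Given q_H, the follower Granite maximises π_G = (416 - 2q_H - 2q_G)q_G - 86q_G.
∂π_G/∂q_G = 330 - 2q_H - 4q_G = 0 gives the reaction function q_G = (330 - 2q_H)/4.
Helios substitutes q_G(q_H) into its own profit: π_H = q_H(416 - 2q_H - (330 - 2q_H)/2) - 122q_H = (251 - q_H)q_H - 122q_H.
The leader's first-order condition 129 - 2q_H = 0 yields q_H = 129/2.
Then q_G = (330 - 2·(129/2))/4 = 201/4.
Price P = 416 - 2·(459/4) = 373/2.
Helios's profit: (373/2 - 122)·(129/2) = 4160.2500.

4160.25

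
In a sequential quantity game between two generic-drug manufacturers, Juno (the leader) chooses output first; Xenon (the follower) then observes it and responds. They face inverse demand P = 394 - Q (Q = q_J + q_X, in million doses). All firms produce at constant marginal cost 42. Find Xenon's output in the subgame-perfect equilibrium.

The follower Xenon best-responds to any q_J: π_X = (394 - Q)q_X - 42q_X.
Follower FOC: 352 - q_J - 2q_X = 0, so q_X(q_J) = (352 - q_J)/2.
The leader anticipates this reaction. Substituting into P = 394 - Q gives P = 218 - (1/2)q_J, so π_J = (218 - (1/2)q_J)q_J - 42q_J.
The leader's first-order condition 176 - q_J = 0 yields q_J = 176.
Then q_X = (352 - 176)/2 = 88.

88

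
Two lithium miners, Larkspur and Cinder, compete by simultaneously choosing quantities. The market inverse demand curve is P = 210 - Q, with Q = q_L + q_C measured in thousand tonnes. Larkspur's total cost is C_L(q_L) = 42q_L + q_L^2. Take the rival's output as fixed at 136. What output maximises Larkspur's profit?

8

With the rival's output fixed at 136, Larkspur's profit is π_L = (210 - 136 - q_L)q_L - (42q_L + q_L²) = (74 - q_L)q_L - (42q_L + q_L²).
∂π_L/∂q_L = 32 - 4q_L = 0, so q_L = 8.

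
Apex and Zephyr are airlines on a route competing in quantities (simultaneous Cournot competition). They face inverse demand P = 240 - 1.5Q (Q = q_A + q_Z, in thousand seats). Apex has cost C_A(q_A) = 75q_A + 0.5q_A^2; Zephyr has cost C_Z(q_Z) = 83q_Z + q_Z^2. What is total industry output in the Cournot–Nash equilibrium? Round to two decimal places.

54.65

Apex's profit: π_A = (240 - 1.5Q)q_A - (75q_A + (1/2)q_A²). Setting ∂π_A/∂q_A = 0: 165 - 4q_A - (3/2)(q_Z) = 0.
Zephyr's first-order condition: 157 - 5q_Z - (3/2)(q_A) = 0.
Best responses: q_A = (165 - (3/2)q_Z)/4, q_Z = (157 - (3/2)q_A)/5.
Substituting one into the other gives q_A = 33.2113 and q_Z = 1522/71.
Total output Q = 33.2113 + 1522/71 = 54.6479.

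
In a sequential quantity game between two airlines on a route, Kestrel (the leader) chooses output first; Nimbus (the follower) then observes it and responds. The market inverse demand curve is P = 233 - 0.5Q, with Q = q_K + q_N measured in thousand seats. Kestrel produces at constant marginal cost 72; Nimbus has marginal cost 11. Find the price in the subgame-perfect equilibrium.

97

The follower Nimbus best-responds to any q_K: π_N = (233 - 0.5Q)q_N - 11q_N.
Setting the follower's marginal profit to zero, 222 - (1/2)q_K - q_N = 0, i.e. q_N = (222 - (1/2)q_K).
Kestrel substitutes q_N(q_K) into its own profit: π_K = q_K(233 - (1/2)q_K - (222 - (1/2)q_K)/2) - 72q_K = (122 - (1/4)q_K)q_K - 72q_K.
The leader's first-order condition 50 - (1/2)q_K = 0 yields q_K = 100.
Then q_N = (222 - (1/2)·100) = 172.
Total output Q = 272, so price P = 233 - (1/2)·272 = 97.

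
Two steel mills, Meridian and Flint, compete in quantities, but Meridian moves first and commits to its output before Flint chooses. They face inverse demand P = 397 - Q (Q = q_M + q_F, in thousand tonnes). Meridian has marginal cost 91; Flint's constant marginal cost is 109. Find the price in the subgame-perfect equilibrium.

Solve by backward induction. Given q_M, the follower Flint maximises π_F = (397 - q_M - q_F)q_F - 109q_F.
Follower FOC: 288 - q_M - 2q_F = 0, so q_F(q_M) = (288 - q_M)/2.
The leader anticipates this reaction. Substituting into P = 397 - Q gives P = 253 - (1/2)q_M, so π_M = (253 - (1/2)q_M)q_M - 91q_M.
The leader's first-order condition 162 - q_M = 0 yields q_M = 162.
Then q_F = (288 - 162)/2 = 63.
Total output Q = 225, so price P = 397 - 225 = 172.

172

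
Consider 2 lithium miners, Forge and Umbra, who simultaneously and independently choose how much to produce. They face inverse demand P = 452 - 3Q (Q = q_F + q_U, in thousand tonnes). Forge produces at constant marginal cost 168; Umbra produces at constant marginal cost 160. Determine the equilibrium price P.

260

Forge's profit: π_F = (452 - 3Q)q_F - (168q_F). Setting ∂π_F/∂q_F = 0: 284 - 6q_F - 3(q_U) = 0.
Umbra's profit: π_U = (452 - 3Q)q_U - (160q_U). Setting ∂π_U/∂q_U = 0: 292 - 6q_U - 3(q_F) = 0.
Rearranging gives the reaction functions q_F = (284 - 3q_U)/6 and q_U = (292 - 3q_F)/6.
Substituting one into the other gives q_F = 92/3 and q_U = 100/3.
Total output Q = 64, so price P = 452 - 3·64 = 260.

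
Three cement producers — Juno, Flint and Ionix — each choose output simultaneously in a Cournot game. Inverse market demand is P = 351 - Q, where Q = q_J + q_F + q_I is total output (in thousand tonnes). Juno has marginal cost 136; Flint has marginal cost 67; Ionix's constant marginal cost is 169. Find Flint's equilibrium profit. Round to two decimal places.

12939.06

Juno's profit: π_J = (351 - Q)q_J - (136q_J). Setting ∂π_J/∂q_J = 0: 215 - 2q_J - (q_F + q_I) = 0.
Flint's profit: π_F = (351 - Q)q_F - (67q_F). Setting ∂π_F/∂q_F = 0: 284 - 2q_F - (q_J + q_I) = 0.
Ionix's first-order condition: 182 - 2q_I - (q_J + q_F) = 0.
Summing all 3 equations gives 681 − 4Q = 0, hence Q = 681/4.
Back-substituting: q_J = (215 − 681/4) = 179/4, q_F = (284 − 681/4) = 455/4, q_I = (182 − 681/4) = 47/4.
Price P = 351 - 681/4 = 723/4.
Flint's profit: (723/4 - 67)·(455/4) = 12939.0625.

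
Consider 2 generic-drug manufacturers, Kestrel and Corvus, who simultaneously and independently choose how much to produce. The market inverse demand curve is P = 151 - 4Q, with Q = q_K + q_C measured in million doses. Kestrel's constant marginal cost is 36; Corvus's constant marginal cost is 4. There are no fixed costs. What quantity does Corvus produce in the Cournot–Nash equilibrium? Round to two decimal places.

14.92

Kestrel's profit: π_K = (151 - 4Q)q_K - (36q_K). Setting ∂π_K/∂q_K = 0: 115 - 8q_K - 4(q_C) = 0.
Corvus's profit: π_C = (151 - 4Q)q_C - (4q_C). Setting ∂π_C/∂q_C = 0: 147 - 8q_C - 4(q_K) = 0.
Rearranging gives the reaction functions q_K = (115 - 4q_C)/8 and q_C = (147 - 4q_K)/8.
Solving the pair: q_K = 83/12, q_C = 179/12.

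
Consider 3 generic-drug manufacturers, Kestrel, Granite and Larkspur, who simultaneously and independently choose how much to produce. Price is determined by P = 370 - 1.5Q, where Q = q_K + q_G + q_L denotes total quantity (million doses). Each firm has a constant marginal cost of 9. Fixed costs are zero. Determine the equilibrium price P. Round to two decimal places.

A representative firm's profit is π_i = q_i(370 - 1.5Q) - 9q_i.
First-order condition (treating rivals' output as given): 361 - 3q_i - (3/2)·Σ_{j≠i} q_j = 0.
With identical firms every q_j equals q_i, so Σ_{j≠i} q_j = 2q_i and 361 = 6q_i, giving q_i = 361/6.
Total output Q = 361/2, so price P = 370 - (3/2)·(361/2) = 397/4.

99.25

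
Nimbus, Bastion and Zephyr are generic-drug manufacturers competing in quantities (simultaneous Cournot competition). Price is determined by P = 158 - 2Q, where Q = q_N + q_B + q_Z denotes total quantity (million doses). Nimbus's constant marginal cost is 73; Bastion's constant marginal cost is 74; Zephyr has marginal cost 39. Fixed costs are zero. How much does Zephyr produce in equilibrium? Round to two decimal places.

Nimbus's profit: π_N = (158 - 2Q)q_N - (73q_N). Setting ∂π_N/∂q_N = 0: 85 - 4q_N - 2(q_B + q_Z) = 0.
Bastion's first-order condition: 84 - 4q_B - 2(q_N + q_Z) = 0.
Zephyr's profit: π_Z = (158 - 2Q)q_Z - (39q_Z). Setting ∂π_Z/∂q_Z = 0: 119 - 4q_Z - 2(q_N + q_B) = 0.
Adding the 3 first-order conditions: 288 − 8Q = 0, so Q = 36.
Back-substituting: q_N = (85 − 72)/2 = 13/2, q_B = (84 − 72)/2 = 6, q_Z = (119 − 72)/2 = 47/2.

23.50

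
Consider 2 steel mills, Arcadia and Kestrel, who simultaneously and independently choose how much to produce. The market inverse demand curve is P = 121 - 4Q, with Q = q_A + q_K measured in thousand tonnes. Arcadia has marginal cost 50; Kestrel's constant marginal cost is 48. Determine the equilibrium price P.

Arcadia's profit: π_A = (121 - 4Q)q_A - (50q_A). Setting ∂π_A/∂q_A = 0: 71 - 8q_A - 4(q_K) = 0.
Kestrel's profit: π_K = (121 - 4Q)q_K - (48q_K). Setting ∂π_K/∂q_K = 0: 73 - 8q_K - 4(q_A) = 0.
Rearranging gives the reaction functions q_A = (71 - 4q_K)/8 and q_K = (73 - 4q_A)/8.
Solving the pair: q_A = 23/4, q_K = 25/4.
Total output Q = 12, so price P = 121 - 4·12 = 73.

73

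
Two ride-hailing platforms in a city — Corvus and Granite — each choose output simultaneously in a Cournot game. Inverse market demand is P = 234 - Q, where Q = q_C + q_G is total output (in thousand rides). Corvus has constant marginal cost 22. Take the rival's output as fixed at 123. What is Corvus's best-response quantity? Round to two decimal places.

With the rival's output fixed at 123, Corvus's profit is π_C = (234 - 123 - q_C)q_C - (22q_C) = (111 - q_C)q_C - (22q_C).
∂π_C/∂q_C = 89 - 2q_C = 0, so q_C = 89/2.

44.50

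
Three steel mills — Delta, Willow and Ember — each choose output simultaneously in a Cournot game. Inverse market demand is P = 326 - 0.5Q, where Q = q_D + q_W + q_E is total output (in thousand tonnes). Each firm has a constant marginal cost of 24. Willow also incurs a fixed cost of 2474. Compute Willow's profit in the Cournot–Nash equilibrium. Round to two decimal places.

Each firm earns π_i = (326 - 0.5Q)q_i - 24q_i.
First-order condition (treating rivals' output as given): 302 - q_i - (1/2)·Σ_{j≠i} q_j = 0.
With identical firms every q_j equals q_i, so Σ_{j≠i} q_j = 2q_i and 302 = 2q_i, giving q_i = 151.
Price P = 326 - (1/2)·453 = 199/2.
Willow's profit: (199/2 - 24)·151 - 2474 = 8926.5000.

8926.50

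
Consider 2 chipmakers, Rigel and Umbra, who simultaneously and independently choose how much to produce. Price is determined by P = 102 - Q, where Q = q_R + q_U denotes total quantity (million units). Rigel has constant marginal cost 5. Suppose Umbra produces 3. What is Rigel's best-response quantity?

With the rival's output fixed at 3, Rigel's profit is π_R = (102 - 3 - q_R)q_R - (5q_R) = (99 - q_R)q_R - (5q_R).
∂π_R/∂q_R = 94 - 2q_R = 0, so q_R = 47.

47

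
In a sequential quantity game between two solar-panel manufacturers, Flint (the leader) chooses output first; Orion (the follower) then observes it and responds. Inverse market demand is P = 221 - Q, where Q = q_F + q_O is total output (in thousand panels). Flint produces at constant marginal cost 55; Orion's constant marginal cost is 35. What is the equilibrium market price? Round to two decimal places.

91.50

Solve by backward induction. Given q_F, the follower Orion maximises π_O = (221 - q_F - q_O)q_O - 35q_O.
Follower FOC: 186 - q_F - 2q_O = 0, so q_O(q_F) = (186 - q_F)/2.
The leader anticipates this reaction. Substituting into P = 221 - Q gives P = 128 - (1/2)q_F, so π_F = (128 - (1/2)q_F)q_F - 55q_F.
Leader FOC: 73 - q_F = 0, so q_F = 73.
Then q_O = (186 - 73)/2 = 113/2.
Total output Q = 259/2, so price P = 221 - 259/2 = 183/2.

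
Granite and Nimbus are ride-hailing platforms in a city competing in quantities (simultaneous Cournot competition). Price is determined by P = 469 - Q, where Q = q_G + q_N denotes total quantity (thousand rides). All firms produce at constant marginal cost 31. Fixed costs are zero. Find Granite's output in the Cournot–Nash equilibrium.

146

A representative firm's profit is π_i = q_i(469 - Q) - 31q_i.
Setting ∂π_i/∂q_i = 0 with rivals' quantities fixed: 438 - 2q_i - q_j = 0.
By symmetry each firm produces the same amount; substituting q_j = q_i yields q_i = 438/3 = 146.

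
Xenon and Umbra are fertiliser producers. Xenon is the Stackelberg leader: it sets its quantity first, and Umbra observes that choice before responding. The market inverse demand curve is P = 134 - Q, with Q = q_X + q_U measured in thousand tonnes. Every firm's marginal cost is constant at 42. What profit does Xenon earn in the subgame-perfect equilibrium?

Solve by backward induction. Given q_X, the follower Umbra maximises π_U = (134 - q_X - q_U)q_U - 42q_U.
Setting the follower's marginal profit to zero, 92 - q_X - 2q_U = 0, i.e. q_U = (92 - q_X)/2.
Xenon substitutes q_U(q_X) into its own profit: π_X = q_X(134 - q_X - (92 - q_X)/2) - 42q_X = (88 - (1/2)q_X)q_X - 42q_X.
Leader FOC: 46 - q_X = 0, so q_X = 46.
Then q_U = (92 - 46)/2 = 23.
Price P = 134 - 69 = 65.
Xenon's profit: (65 - 42)·46 = 1058.

1058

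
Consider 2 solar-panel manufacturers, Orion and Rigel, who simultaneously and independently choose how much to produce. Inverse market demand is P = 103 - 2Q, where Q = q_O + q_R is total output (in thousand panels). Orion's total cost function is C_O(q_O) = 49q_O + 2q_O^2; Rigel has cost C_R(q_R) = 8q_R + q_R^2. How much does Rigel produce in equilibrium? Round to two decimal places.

Orion's profit: π_O = (103 - 2Q)q_O - (49q_O + 2q_O²). Setting ∂π_O/∂q_O = 0: 54 - 8q_O - 2(q_R) = 0.
Rigel's first-order condition: 95 - 6q_R - 2(q_O) = 0.
So q_O = (54 - 2q_R)/8 and q_R = (95 - 2q_O)/6.
Substituting one into the other gives q_O = 67/22 and q_R = 163/11.

14.82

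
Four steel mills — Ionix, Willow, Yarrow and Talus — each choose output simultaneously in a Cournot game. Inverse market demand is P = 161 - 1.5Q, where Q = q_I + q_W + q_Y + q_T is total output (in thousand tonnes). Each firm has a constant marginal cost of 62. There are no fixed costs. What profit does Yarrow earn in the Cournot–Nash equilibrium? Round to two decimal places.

A representative firm's profit is π_i = q_i(161 - 1.5Q) - 62q_i.
Setting ∂π_i/∂q_i = 0 with rivals' quantities fixed: 99 - 3q_i - (3/2)·Σ_{j≠i} q_j = 0.
With identical firms every q_j equals q_i, so Σ_{j≠i} q_j = 3q_i and 99 = (15/2)q_i, giving q_i = 66/5.
Price P = 161 - (3/2)·(264/5) = 409/5.
Yarrow's profit: (409/5 - 62)·(66/5) = 261.3600.

261.36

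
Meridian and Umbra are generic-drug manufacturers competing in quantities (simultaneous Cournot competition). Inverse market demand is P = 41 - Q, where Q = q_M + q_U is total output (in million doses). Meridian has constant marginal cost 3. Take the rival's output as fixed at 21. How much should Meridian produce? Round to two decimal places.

8.50

With the rival's output fixed at 21, Meridian's profit is π_M = (41 - 21 - q_M)q_M - (3q_M) = (20 - q_M)q_M - (3q_M).
∂π_M/∂q_M = 17 - 2q_M = 0, so q_M = 17/2.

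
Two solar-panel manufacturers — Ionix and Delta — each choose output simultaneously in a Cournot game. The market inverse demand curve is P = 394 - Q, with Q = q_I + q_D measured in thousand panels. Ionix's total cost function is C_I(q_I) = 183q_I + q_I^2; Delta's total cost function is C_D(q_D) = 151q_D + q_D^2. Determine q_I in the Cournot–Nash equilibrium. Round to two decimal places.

40.07

Ionix's profit: π_I = (394 - Q)q_I - (183q_I + q_I²). Setting ∂π_I/∂q_I = 0: 211 - 4q_I - (q_D) = 0.
Delta's first-order condition: 243 - 4q_D - (q_I) = 0.
Rearranging gives the reaction functions q_I = (211 - q_D)/4 and q_D = (243 - q_I)/4.
Substituting one into the other gives q_I = 601/15 and q_D = 761/15.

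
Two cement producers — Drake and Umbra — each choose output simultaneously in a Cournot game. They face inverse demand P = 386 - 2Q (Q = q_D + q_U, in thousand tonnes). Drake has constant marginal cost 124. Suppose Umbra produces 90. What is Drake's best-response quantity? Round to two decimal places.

With the rival's output fixed at 90, Drake's profit is π_D = (386 - 2·90 - 2q_D)q_D - (124q_D) = (206 - 2q_D)q_D - (124q_D).
∂π_D/∂q_D = 82 - 4q_D = 0, so q_D = 41/2.

20.50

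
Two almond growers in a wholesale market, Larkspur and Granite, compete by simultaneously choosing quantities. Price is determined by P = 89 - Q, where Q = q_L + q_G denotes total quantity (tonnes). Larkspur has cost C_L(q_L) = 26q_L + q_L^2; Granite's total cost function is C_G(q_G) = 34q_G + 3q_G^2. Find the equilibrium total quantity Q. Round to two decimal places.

19.55

Larkspur's profit: π_L = (89 - Q)q_L - (26q_L + q_L²). Setting ∂π_L/∂q_L = 0: 63 - 4q_L - (q_G) = 0.
Granite's profit: π_G = (89 - Q)q_G - (34q_G + 3q_G²). Setting ∂π_G/∂q_G = 0: 55 - 8q_G - (q_L) = 0.
So q_L = (63 - q_G)/4 and q_G = (55 - q_L)/8.
Substituting one into the other gives q_L = 449/31 and q_G = 157/31.
Total output Q = 449/31 + 157/31 = 606/31.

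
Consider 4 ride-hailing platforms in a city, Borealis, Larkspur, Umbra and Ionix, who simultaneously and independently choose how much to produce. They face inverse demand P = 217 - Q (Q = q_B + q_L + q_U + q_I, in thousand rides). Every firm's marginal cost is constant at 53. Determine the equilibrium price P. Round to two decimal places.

85.80

A representative firm's profit is π_i = q_i(217 - Q) - 53q_i.
Setting ∂π_i/∂q_i = 0 with rivals' quantities fixed: 164 - 2q_i - Σ_{j≠i} q_j = 0.
By symmetry each firm produces the same amount; substituting Σ_{j≠i} q_j = 3q_i yields q_i = 164/5.
Total output Q = 656/5, so price P = 217 - 656/5 = 429/5.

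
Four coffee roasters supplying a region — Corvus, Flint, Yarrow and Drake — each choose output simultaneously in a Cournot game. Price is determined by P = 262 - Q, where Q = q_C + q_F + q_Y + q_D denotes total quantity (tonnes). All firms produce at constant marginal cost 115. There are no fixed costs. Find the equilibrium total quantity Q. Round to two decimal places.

A representative firm's profit is π_i = q_i(262 - Q) - 115q_i.
First-order condition (treating rivals' output as given): 147 - 2q_i - Σ_{j≠i} q_j = 0.
By symmetry each firm produces the same amount; substituting Σ_{j≠i} q_j = 3q_i yields q_i = 147/5.
Total output Q = 147/5 + 147/5 + 147/5 + 147/5 = 588/5.

117.60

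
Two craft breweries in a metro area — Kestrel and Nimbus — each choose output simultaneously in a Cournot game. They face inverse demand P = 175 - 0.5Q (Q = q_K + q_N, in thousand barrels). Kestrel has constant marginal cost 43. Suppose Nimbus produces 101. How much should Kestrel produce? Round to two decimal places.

With the rival's output fixed at 101, Kestrel's profit is π_K = (175 - (1/2)·101 - (1/2)q_K)q_K - (43q_K) = (249/2 - (1/2)q_K)q_K - (43q_K).
∂π_K/∂q_K = 163/2 - q_K = 0, so q_K = 163/2.

81.50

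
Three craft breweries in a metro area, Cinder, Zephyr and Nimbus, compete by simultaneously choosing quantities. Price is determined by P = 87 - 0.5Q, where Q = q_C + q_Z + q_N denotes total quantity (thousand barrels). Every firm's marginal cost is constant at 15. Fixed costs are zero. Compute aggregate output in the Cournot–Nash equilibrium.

Each firm earns π_i = (87 - 0.5Q)q_i - 15q_i.
Setting ∂π_i/∂q_i = 0 with rivals' quantities fixed: 72 - q_i - (1/2)·Σ_{j≠i} q_j = 0.
By symmetry each firm produces the same amount; substituting Σ_{j≠i} q_j = 2q_i yields q_i = 72/2 = 36.
Total output Q = 36 + 36 + 36 = 108.

108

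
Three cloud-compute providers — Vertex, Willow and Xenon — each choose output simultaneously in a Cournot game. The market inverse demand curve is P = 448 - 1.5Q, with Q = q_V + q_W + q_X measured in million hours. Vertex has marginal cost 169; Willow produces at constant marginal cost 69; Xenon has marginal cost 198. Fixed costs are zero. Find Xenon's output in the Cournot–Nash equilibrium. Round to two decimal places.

Vertex's profit: π_V = (448 - 1.5Q)q_V - (169q_V). Setting ∂π_V/∂q_V = 0: 279 - 3q_V - (3/2)(q_W + q_X) = 0.
Willow's first-order condition: 379 - 3q_W - (3/2)(q_V + q_X) = 0.
Xenon's first-order condition: 250 - 3q_X - (3/2)(q_V + q_W) = 0.
Summing all 3 equations gives 908 − 6Q = 0, hence Q = 454/3.
Back-substituting: q_V = (279 − 227)/(3/2) = 104/3, q_W = (379 − 227)/(3/2) = 304/3, q_X = (250 − 227)/(3/2) = 46/3.

15.33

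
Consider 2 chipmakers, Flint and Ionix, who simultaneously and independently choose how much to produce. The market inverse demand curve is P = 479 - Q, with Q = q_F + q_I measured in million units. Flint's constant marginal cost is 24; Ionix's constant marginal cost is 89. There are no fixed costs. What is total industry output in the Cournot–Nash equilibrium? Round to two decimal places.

281.67

Flint's profit: π_F = (479 - Q)q_F - (24q_F). Setting ∂π_F/∂q_F = 0: 455 - 2q_F - (q_I) = 0.
Ionix's profit: π_I = (479 - Q)q_I - (89q_I). Setting ∂π_I/∂q_I = 0: 390 - 2q_I - (q_F) = 0.
Best responses: q_F = (455 - q_I)/2, q_I = (390 - q_F)/2.
Substituting one into the other gives q_F = 520/3 and q_I = 325/3.
Total output Q = 520/3 + 325/3 = 845/3.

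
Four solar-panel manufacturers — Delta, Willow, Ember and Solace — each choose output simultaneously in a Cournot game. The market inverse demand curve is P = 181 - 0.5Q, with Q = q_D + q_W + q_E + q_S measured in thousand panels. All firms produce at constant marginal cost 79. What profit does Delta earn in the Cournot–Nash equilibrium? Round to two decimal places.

832.32

A representative firm's profit is π_i = q_i(181 - 0.5Q) - 79q_i.
First-order condition (treating rivals' output as given): 102 - q_i - (1/2)·Σ_{j≠i} q_j = 0.
With identical firms every q_j equals q_i, so Σ_{j≠i} q_j = 3q_i and 102 = (5/2)q_i, giving q_i = 204/5.
Price P = 181 - (1/2)·(816/5) = 497/5.
Delta's profit: (497/5 - 79)·(204/5) = 832.3200.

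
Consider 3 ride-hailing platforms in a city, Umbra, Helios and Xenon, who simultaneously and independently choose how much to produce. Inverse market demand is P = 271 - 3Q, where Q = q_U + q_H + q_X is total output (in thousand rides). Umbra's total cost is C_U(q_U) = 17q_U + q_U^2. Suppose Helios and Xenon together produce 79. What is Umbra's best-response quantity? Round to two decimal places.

With rivals' combined output fixed at 79, Umbra's profit is π_U = (271 - 3·79 - 3q_U)q_U - (17q_U + q_U²) = (34 - 3q_U)q_U - (17q_U + q_U²).
∂π_U/∂q_U = 17 - 8q_U = 0, so q_U = 17/8.

2.13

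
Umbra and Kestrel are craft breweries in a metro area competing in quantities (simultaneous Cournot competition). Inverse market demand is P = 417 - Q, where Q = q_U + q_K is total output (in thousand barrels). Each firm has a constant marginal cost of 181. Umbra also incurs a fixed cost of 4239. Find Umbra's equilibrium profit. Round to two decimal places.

A representative firm's profit is π_i = q_i(417 - Q) - 181q_i.
First-order condition (treating rivals' output as given): 236 - 2q_i - q_j = 0.
By symmetry each firm produces the same amount; substituting q_j = q_i yields q_i = 236/3.
Price P = 417 - 472/3 = 779/3.
Umbra's profit: (779/3 - 181)·(236/3) - 4239 = 1949.4444.

1949.44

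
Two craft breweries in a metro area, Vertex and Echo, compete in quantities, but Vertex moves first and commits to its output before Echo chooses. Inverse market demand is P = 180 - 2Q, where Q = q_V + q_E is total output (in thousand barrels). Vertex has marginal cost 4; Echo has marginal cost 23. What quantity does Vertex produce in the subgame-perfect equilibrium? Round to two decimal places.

The follower Echo best-responds to any q_V: π_E = (180 - 2Q)q_E - 23q_E.
∂π_E/∂q_E = 157 - 2q_V - 4q_E = 0 gives the reaction function q_E = (157 - 2q_V)/4.
Vertex substitutes q_E(q_V) into its own profit: π_V = q_V(180 - 2q_V - (157 - 2q_V)/2) - 4q_V = (203/2 - q_V)q_V - 4q_V.
Maximising: ∂π_V/∂q_V = 195/2 - 2q_V = 0, giving q_V = 195/4.
Then q_E = (157 - 2·(195/4))/4 = 119/8.

48.75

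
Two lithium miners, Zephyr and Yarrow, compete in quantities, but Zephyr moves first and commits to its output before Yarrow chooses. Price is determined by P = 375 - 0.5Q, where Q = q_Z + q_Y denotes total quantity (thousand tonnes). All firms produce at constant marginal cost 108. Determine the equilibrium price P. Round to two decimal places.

174.75

The follower Yarrow best-responds to any q_Z: π_Y = (375 - 0.5Q)q_Y - 108q_Y.
∂π_Y/∂q_Y = 267 - (1/2)q_Z - q_Y = 0 gives the reaction function q_Y = (267 - (1/2)q_Z).
Zephyr substitutes q_Y(q_Z) into its own profit: π_Z = q_Z(375 - (1/2)q_Z - (267 - (1/2)q_Z)/2) - 108q_Z = (483/2 - (1/4)q_Z)q_Z - 108q_Z.
The leader's first-order condition 267/2 - (1/2)q_Z = 0 yields q_Z = 267.
Then q_Y = (267 - (1/2)·267) = 267/2.
Total output Q = 801/2, so price P = 375 - (1/2)·(801/2) = 699/4.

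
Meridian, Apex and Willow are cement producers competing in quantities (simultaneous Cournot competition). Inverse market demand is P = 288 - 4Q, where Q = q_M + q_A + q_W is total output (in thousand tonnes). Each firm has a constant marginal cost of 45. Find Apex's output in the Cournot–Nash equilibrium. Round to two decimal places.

15.19

Each firm earns π_i = (288 - 4Q)q_i - 45q_i.
Setting ∂π_i/∂q_i = 0 with rivals' quantities fixed: 243 - 8q_i - 4·Σ_{j≠i} q_j = 0.
By symmetry each firm produces the same amount; substituting Σ_{j≠i} q_j = 2q_i yields q_i = 243/16.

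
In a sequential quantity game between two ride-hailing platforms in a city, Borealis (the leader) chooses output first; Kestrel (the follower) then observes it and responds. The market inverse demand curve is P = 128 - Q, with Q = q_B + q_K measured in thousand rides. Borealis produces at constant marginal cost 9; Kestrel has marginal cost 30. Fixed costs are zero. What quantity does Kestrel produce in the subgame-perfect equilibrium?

The follower Kestrel best-responds to any q_B: π_K = (128 - Q)q_K - 30q_K.
∂π_K/∂q_K = 98 - q_B - 2q_K = 0 gives the reaction function q_K = (98 - q_B)/2.
Borealis substitutes q_K(q_B) into its own profit: π_B = q_B(128 - q_B - (98 - q_B)/2) - 9q_B = (79 - (1/2)q_B)q_B - 9q_B.
The leader's first-order condition 70 - q_B = 0 yields q_B = 70.
Then q_K = (98 - 70)/2 = 14.

14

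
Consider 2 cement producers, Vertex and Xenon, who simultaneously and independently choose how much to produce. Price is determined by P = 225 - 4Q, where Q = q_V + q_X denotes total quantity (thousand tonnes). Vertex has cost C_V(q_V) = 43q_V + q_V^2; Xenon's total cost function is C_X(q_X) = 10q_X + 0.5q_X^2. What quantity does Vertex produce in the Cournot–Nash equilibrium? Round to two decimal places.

10.51

Vertex's profit: π_V = (225 - 4Q)q_V - (43q_V + q_V²). Setting ∂π_V/∂q_V = 0: 182 - 10q_V - 4(q_X) = 0.
Xenon's profit: π_X = (225 - 4Q)q_X - (10q_X + (1/2)q_X²). Setting ∂π_X/∂q_X = 0: 215 - 9q_X - 4(q_V) = 0.
So q_V = (182 - 4q_X)/10 and q_X = (215 - 4q_V)/9.
Substituting one into the other gives q_V = 389/37 and q_X = 711/37.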